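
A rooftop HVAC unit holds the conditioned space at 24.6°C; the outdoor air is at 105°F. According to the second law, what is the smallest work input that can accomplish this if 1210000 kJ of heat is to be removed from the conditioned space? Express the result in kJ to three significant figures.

64800 kJ

In absolute terms T_C = 297.75 K and T_H = 313.71 K, so ΔT = 15.96 K.
The reversible limit is COP_R = T_C/ΔT = 18.66, so W_min = Q_C/COP = Q_C·ΔT/T_C.
W_min = 1210000 × 15.96/297.75 = 64840 kJ.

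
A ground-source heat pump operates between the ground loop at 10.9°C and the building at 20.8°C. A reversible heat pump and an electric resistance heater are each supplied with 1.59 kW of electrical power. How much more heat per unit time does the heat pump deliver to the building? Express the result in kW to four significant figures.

45.62 kW

In absolute terms T_C = 284.05 K and T_H = 293.95 K, so ΔT = 9.900 K.
COP_Carnot = T_H/ΔT = 293.95/9.900 = 29.69.
The heat pump delivers Q̇_H = COP × Ẇ = 47.21 kW; the resistance heater delivers Ẇ = 1.590 kW.
Extra = (COP − 1)·Ẇ = 45.62 kW.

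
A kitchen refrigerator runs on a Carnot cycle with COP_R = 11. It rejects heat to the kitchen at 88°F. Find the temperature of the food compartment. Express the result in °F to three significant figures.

42.4 °F

For a Carnot refrigerator COP_R = T_C/(T_H − T_C), so T_C = COP·T_H/(1 + COP).
With T_H = 304.26 K, T_C = 11 × 304.26/12.00 = 278.91 K.
Converting, 278.91 K = 42.36°F.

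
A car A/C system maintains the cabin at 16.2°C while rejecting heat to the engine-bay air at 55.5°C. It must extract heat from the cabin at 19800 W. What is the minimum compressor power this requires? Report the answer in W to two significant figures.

In absolute terms T_C = 289.35 K and T_H = 328.65 K, so ΔT = 39.30 K.
COP_Carnot = T_C/ΔT = 289.35/39.30 = 7.363.
Ẇ_min = Q̇/COP_Carnot = 19800/7.363 = 2689 W.

2700 W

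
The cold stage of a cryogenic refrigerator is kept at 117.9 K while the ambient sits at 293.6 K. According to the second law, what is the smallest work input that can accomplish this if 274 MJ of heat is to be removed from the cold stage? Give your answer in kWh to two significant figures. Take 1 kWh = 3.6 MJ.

110 kWh

The reservoir spacing is ΔT = 293.6 − 117.9 = 175.7 K.
The reversible limit is COP_R = T_C/ΔT = 0.6710, so W_min = Q_C/COP = Q_C·ΔT/T_C.
W_min = 274.0 × 175.7/117.90 = 408.3 MJ = 113.4 kWh.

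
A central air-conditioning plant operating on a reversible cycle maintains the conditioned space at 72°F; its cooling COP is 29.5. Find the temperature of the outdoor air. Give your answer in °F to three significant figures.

90.0 °F

COP_R = T_C/(T_H − T_C) gives T_H − T_C = T_C/COP.
With T_C = 295.37 K, T_H = 295.37 × (1 + 1/29.5) = 305.38 K.
Converting, 305.38 K = 90.02°F.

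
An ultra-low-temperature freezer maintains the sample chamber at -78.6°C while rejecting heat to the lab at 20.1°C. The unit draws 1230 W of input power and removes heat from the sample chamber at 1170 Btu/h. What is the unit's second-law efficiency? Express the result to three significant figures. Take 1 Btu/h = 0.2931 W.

Converting, Q̇_C = 1170 Btu/h = 342.9 W, so COP_actual = Q̇_C/Ẇ = 342.9/1230 = 0.2788.
In absolute terms T_C = 194.55 K and T_H = 293.25 K, so ΔT = 98.70 K.
COP_Carnot = T_C/ΔT = 194.55/98.70 = 1.971.
η_II = COP_actual/COP_Carnot = 0.2788/1.971 = 0.1414.

0.141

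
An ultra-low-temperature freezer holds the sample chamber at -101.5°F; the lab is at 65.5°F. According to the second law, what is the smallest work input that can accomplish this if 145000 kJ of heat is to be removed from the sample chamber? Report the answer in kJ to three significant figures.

In absolute terms T_C = 198.98 K and T_H = 291.76 K, so ΔT = 92.78 K.
The reversible limit is COP_R = T_C/ΔT = 2.145, so W_min = Q_C/COP = Q_C·ΔT/T_C.
W_min = 145000 × 92.78/198.98 = 67610 kJ.

67600 kJ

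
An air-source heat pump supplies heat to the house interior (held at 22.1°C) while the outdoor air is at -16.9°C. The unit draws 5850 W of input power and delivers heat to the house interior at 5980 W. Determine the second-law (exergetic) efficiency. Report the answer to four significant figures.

0.1350

COP_actual = Q̇_H/Ẇ = 5980/5850 = 1.022.
In absolute terms T_C = 256.25 K and T_H = 295.25 K, so ΔT = 39.00 K.
COP_Carnot = T_H/ΔT = 295.25/39.00 = 7.571.
η_II = COP_actual/COP_Carnot = 1.022/7.571 = 0.1350.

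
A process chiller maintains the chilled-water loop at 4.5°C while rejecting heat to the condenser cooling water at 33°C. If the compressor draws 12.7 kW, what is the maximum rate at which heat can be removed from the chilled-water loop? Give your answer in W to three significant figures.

124000 W

In absolute terms T_C = 277.65 K and T_H = 306.15 K, so ΔT = 28.50 K.
COP_Carnot = T_C/ΔT = 277.65/28.50 = 9.742.
Q̇_max = COP_Carnot × Ẇ = 9.742 × 12.70 kW = 123.7 kW = 123700 W.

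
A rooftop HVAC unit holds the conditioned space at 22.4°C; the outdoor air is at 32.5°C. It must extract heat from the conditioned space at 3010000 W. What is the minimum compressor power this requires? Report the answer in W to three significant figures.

103000 W

In absolute terms T_C = 295.55 K and T_H = 305.65 K, so ΔT = 10.10 K.
COP_Carnot = T_C/ΔT = 295.55/10.10 = 29.26.
Ẇ_min = Q̇/COP_Carnot = 3010000/29.26 = 102900 W.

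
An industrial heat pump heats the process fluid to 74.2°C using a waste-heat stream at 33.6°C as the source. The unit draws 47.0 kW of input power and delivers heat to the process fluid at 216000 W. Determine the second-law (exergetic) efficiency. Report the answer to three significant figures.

0.537

Converting, Q̇_H = 216000 W = 216.0 kW, so COP_actual = Q̇_H/Ẇ = 216.0/47.00 = 4.596.
In absolute terms T_C = 306.75 K and T_H = 347.35 K, so ΔT = 40.60 K.
COP_Carnot = T_H/ΔT = 347.35/40.60 = 8.555.
η_II = COP_actual/COP_Carnot = 4.596/8.555 = 0.5372.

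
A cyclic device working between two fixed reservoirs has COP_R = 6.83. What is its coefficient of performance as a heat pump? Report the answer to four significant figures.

7.830

The first law on one cycle gives Q_H = Q_C + W, so Q_H/W = Q_C/W + 1.
COP_HP = COP_R + 1 = 6.83 + 1 = 7.83.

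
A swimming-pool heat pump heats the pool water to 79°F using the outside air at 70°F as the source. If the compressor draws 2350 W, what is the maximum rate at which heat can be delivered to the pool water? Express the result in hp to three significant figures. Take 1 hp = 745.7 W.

189 hp

In absolute terms T_C = 294.26 K and T_H = 299.26 K, so ΔT = 5.000 K.
COP_Carnot = T_H/ΔT = 299.26/5.000 = 59.85.
Q̇_max = COP_Carnot × Ẇ = 59.85 × 2350 W = 140700 W = 188.6 hp.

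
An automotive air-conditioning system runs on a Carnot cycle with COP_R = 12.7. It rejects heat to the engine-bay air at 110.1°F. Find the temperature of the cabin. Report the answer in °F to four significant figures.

For a Carnot refrigerator COP_R = T_C/(T_H − T_C), so T_C = COP·T_H/(1 + COP).
With T_H = 316.54 K, T_C = 12.7 × 316.54/13.70 = 293.43 K.
Converting, 293.43 K = 68.51°F.

68.51 °F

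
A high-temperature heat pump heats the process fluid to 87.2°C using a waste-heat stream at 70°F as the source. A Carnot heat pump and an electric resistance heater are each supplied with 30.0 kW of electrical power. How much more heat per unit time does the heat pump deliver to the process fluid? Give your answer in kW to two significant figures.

130 kW

In absolute terms T_C = 294.26 K and T_H = 360.35 K, so ΔT = 66.09 K.
COP_Carnot = T_H/ΔT = 360.35/66.09 = 5.453.
The heat pump delivers Q̇_H = COP × Ẇ = 163.6 kW; the resistance heater delivers Ẇ = 30.00 kW.
Extra = (COP − 1)·Ẇ = 133.6 kW.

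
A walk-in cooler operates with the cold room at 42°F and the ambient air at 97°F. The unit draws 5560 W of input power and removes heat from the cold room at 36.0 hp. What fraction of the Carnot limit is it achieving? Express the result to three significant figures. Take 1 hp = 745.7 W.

0.529

Converting, Q̇_C = 36.00 hp = 26850 W, so COP_actual = Q̇_C/Ẇ = 26850/5560 = 4.828.
In absolute terms T_C = 278.71 K and T_H = 309.26 K, so ΔT = 30.56 K.
COP_Carnot = T_C/ΔT = 278.71/30.56 = 9.121.
η_II = COP_actual/COP_Carnot = 4.828/9.121 = 0.5293.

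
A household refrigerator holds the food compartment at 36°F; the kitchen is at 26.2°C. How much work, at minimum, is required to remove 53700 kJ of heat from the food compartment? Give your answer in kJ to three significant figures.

4680 kJ

In absolute terms T_C = 275.37 K and T_H = 299.35 K, so ΔT = 23.98 K.
The reversible limit is COP_R = T_C/ΔT = 11.48, so W_min = Q_C/COP = Q_C·ΔT/T_C.
W_min = 53700 × 23.98/275.37 = 4676 kJ.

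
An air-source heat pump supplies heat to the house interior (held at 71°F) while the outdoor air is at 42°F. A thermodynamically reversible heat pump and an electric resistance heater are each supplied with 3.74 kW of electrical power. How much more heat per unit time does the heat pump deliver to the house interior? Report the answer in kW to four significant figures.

In absolute terms T_C = 278.71 K and T_H = 294.82 K, so ΔT = 16.11 K.
COP_Carnot = T_H/ΔT = 294.82/16.11 = 18.30.
The heat pump delivers Q̇_H = COP × Ẇ = 68.44 kW; the resistance heater delivers Ẇ = 3.740 kW.
Extra = (COP − 1)·Ẇ = 64.70 kW.

64.70 kW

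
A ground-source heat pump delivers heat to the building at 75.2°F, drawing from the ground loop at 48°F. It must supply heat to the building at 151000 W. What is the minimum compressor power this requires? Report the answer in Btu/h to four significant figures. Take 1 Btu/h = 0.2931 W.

26200 Btu/h

In absolute terms T_C = 282.04 K and T_H = 297.15 K, so ΔT = 15.11 K.
COP_Carnot = T_H/ΔT = 297.15/15.11 = 19.66.
Ẇ_min = Q̇/COP_Carnot = 151000/19.66 = 7679 W = 26200 Btu/h.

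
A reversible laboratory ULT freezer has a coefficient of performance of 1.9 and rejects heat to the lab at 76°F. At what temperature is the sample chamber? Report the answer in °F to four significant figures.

For a Carnot refrigerator COP_R = T_C/(T_H − T_C), so T_C = COP·T_H/(1 + COP).
With T_H = 297.59 K, T_C = 1.9 × 297.59/2.900 = 194.98 K.
Converting, 194.98 K = -108.71°F.

-108.7 °F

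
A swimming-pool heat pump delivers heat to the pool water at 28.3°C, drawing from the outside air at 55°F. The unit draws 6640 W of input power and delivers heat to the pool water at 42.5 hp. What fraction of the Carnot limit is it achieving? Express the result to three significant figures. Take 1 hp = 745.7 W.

0.246

Converting, Q̇_H = 42.50 hp = 31690 W, so COP_actual = Q̇_H/Ẇ = 31690/6640 = 4.773.
In absolute terms T_C = 285.93 K and T_H = 301.45 K, so ΔT = 15.52 K.
COP_Carnot = T_H/ΔT = 301.45/15.52 = 19.42.
η_II = COP_actual/COP_Carnot = 4.773/19.42 = 0.2458.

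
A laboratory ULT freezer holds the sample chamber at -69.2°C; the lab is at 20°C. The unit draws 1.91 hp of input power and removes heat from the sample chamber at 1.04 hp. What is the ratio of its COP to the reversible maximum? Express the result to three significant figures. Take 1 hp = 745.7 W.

COP_actual = Q̇_C/Ẇ = 1.040/1.910 = 0.5445.
In absolute terms T_C = 203.95 K and T_H = 293.15 K, so ΔT = 89.20 K.
COP_Carnot = T_C/ΔT = 203.95/89.20 = 2.286.
η_II = COP_actual/COP_Carnot = 0.5445/2.286 = 0.2381.

0.238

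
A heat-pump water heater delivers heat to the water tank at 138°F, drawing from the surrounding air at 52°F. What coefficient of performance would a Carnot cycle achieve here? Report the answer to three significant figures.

6.95

In absolute terms T_C = 284.26 K and T_H = 332.04 K, so ΔT = 47.78 K.
For a reversible cycle, COP_Carnot = T_H/ΔT = 332.04/47.78 = 6.950.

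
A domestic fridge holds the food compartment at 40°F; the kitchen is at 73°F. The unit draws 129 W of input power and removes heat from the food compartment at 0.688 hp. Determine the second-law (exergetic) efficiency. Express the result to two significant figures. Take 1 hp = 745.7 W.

0.26

Converting, Q̇_C = 0.6880 hp = 513.0 W, so COP_actual = Q̇_C/Ẇ = 513.0/129.0 = 3.977.
In absolute terms T_C = 277.59 K and T_H = 295.93 K, so ΔT = 18.33 K.
COP_Carnot = T_C/ΔT = 277.59/18.33 = 15.14.
η_II = COP_actual/COP_Carnot = 3.977/15.14 = 0.2627.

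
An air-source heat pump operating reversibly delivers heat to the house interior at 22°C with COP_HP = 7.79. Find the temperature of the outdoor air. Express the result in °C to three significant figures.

COP_HP = T_H/(T_H − T_C) gives T_H − T_C = T_H/COP.
With T_H = 295.15 K, T_C = 295.15 × (1 − 1/7.79) = 257.26 K.
Converting, 257.26 K = -15.89°C.

-15.9 °C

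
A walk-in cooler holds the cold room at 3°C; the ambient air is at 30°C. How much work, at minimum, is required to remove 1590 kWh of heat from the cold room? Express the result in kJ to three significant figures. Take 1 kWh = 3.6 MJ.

In absolute terms T_C = 276.15 K and T_H = 303.15 K, so ΔT = 27.00 K.
The reversible limit is COP_R = T_C/ΔT = 10.23, so W_min = Q_C/COP = Q_C·ΔT/T_C.
W_min = 1590 × 27.00/276.15 = 155.5 kWh = 559700 kJ.

560000 kJ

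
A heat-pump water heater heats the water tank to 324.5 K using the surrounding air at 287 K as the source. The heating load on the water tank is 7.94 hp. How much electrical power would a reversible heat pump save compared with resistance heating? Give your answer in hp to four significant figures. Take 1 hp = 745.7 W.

7.022 hp

The reservoir spacing is ΔT = 324.5 − 287 = 37.50 K.
COP_Carnot = T_H/ΔT = 324.50/37.50 = 8.653.
Resistance heating needs Ẇ_res = Q̇_H = 7.940 hp; the reversible heat pump needs only Ẇ_hp = Q̇_H/COP = 0.9176 hp.
Saving = 7.940 − 0.9176 = 7.022 hp.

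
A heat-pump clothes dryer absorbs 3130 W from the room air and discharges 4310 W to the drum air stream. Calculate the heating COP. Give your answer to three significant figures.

The first law gives Q̇_H = Q̇_C + Ẇ, so the three rates are Q̇_C = 3130, Q̇_H = 4310, Ẇ = 1180 W.
COP_HP = Q̇_H/Ẇ = 4310/1180 = 3.653.

3.65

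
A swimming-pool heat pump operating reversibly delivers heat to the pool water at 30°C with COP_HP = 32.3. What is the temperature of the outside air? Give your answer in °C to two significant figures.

COP_HP = T_H/(T_H − T_C) gives T_H − T_C = T_H/COP.
With T_H = 303.15 K, T_C = 303.15 × (1 − 1/32.3) = 293.76 K.
Converting, 293.76 K = 20.61°C.

21 °C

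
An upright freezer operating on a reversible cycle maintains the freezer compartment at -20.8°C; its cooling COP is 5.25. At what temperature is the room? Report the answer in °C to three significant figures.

COP_R = T_C/(T_H − T_C) gives T_H − T_C = T_C/COP.
With T_C = 252.35 K, T_H = 252.35 × (1 + 1/5.25) = 300.42 K.
Converting, 300.42 K = 27.27°C.

27.3 °C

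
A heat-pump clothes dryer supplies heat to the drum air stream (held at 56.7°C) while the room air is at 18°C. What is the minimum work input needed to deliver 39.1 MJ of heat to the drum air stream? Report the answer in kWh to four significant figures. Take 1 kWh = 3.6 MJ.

1.274 kWh

In absolute terms T_C = 291.15 K and T_H = 329.85 K, so ΔT = 38.70 K.
The reversible limit is COP_HP = T_H/ΔT = 8.523, so W_min = Q_H/COP = Q_H·ΔT/T_H.
W_min = 39.10 × 38.70/329.85 = 4.587 MJ = 1.274 kWh.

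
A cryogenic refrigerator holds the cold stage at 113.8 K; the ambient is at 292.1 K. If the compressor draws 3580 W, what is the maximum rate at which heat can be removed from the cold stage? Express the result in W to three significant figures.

2280 W

The reservoir spacing is ΔT = 292.1 − 113.8 = 178.3 K.
COP_Carnot = T_C/ΔT = 113.80/178.3 = 0.6383.
Q̇_max = COP_Carnot × Ẇ = 0.6383 × 3580 W = 2285 W.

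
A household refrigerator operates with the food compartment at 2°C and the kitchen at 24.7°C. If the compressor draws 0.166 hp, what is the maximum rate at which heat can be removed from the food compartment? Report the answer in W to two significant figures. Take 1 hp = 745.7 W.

1500 W

In absolute terms T_C = 275.15 K and T_H = 297.85 K, so ΔT = 22.70 K.
COP_Carnot = T_C/ΔT = 275.15/22.70 = 12.12.
Q̇_max = COP_Carnot × Ẇ = 12.12 × 0.1660 hp = 2.012 hp = 1500 W.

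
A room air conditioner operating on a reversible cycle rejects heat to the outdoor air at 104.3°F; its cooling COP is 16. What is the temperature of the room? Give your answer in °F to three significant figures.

71.1 °F

For a Carnot refrigerator COP_R = T_C/(T_H − T_C), so T_C = COP·T_H/(1 + COP).
With T_H = 313.32 K, T_C = 16 × 313.32/17.00 = 294.89 K.
Converting, 294.89 K = 71.13°F.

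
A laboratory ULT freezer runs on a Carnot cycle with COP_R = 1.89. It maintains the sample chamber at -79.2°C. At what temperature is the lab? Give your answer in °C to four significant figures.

COP_R = T_C/(T_H − T_C) gives T_H − T_C = T_C/COP.
With T_C = 193.95 K, T_H = 193.95 × (1 + 1/1.89) = 296.57 K.
Converting, 296.57 K = 23.42°C.

23.42 °C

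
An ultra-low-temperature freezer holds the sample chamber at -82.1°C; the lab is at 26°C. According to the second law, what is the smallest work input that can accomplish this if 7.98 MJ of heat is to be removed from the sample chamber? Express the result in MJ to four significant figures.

In absolute terms T_C = 191.05 K and T_H = 299.15 K, so ΔT = 108.1 K.
The reversible limit is COP_R = T_C/ΔT = 1.767, so W_min = Q_C/COP = Q_C·ΔT/T_C.
W_min = 7.980 × 108.1/191.05 = 4.515 MJ.

4.515 MJ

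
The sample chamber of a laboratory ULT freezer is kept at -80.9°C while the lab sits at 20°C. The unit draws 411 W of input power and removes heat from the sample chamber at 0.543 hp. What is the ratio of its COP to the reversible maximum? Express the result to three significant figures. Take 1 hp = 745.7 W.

0.517

Converting, Q̇_C = 0.5430 hp = 404.9 W, so COP_actual = Q̇_C/Ẇ = 404.9/411.0 = 0.9852.
In absolute terms T_C = 192.25 K and T_H = 293.15 K, so ΔT = 100.9 K.
COP_Carnot = T_C/ΔT = 192.25/100.9 = 1.905.
η_II = COP_actual/COP_Carnot = 0.9852/1.905 = 0.5171.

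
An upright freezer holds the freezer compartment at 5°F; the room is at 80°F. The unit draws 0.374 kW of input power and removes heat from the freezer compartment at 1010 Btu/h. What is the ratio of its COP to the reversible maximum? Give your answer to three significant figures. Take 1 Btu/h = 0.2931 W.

Converting, Q̇_C = 1010 Btu/h = 0.2960 kW, so COP_actual = Q̇_C/Ẇ = 0.2960/0.3740 = 0.7915.
In absolute terms T_C = 258.15 K and T_H = 299.82 K, so ΔT = 41.67 K.
COP_Carnot = T_C/ΔT = 258.15/41.67 = 6.196.
η_II = COP_actual/COP_Carnot = 0.7915/6.196 = 0.1278.

0.128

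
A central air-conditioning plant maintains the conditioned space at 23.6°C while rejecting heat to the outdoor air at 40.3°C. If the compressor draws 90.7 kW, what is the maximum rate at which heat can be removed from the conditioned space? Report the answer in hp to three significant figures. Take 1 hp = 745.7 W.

2160 hp

In absolute terms T_C = 296.75 K and T_H = 313.45 K, so ΔT = 16.70 K.
COP_Carnot = T_C/ΔT = 296.75/16.70 = 17.77.
Q̇_max = COP_Carnot × Ẇ = 17.77 × 90.70 kW = 1612 kW = 2161 hp.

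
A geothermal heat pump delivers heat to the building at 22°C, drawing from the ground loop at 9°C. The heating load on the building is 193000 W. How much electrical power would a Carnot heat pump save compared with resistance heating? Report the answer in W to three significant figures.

In absolute terms T_C = 282.15 K and T_H = 295.15 K, so ΔT = 13.00 K.
COP_Carnot = T_H/ΔT = 295.15/13.00 = 22.70.
Resistance heating needs Ẇ_res = Q̇_H = 193000 W; the reversible heat pump needs only Ẇ_hp = Q̇_H/COP = 8501 W.
Saving = 193000 − 8501 = 184500 W.

184000 W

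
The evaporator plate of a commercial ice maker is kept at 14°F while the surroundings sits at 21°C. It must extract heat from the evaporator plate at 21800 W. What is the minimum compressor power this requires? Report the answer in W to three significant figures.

2570 W

In absolute terms T_C = 263.15 K and T_H = 294.15 K, so ΔT = 31.00 K.
COP_Carnot = T_C/ΔT = 263.15/31.00 = 8.489.
Ẇ_min = Q̇/COP_Carnot = 21800/8.489 = 2568 W.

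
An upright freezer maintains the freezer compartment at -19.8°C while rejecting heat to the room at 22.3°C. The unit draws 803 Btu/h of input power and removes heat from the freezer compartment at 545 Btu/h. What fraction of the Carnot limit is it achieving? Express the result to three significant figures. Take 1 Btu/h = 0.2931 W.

COP_actual = Q̇_C/Ẇ = 545.0/803.0 = 0.6787.
In absolute terms T_C = 253.35 K and T_H = 295.45 K, so ΔT = 42.10 K.
COP_Carnot = T_C/ΔT = 253.35/42.10 = 6.018.
η_II = COP_actual/COP_Carnot = 0.6787/6.018 = 0.1128.

0.113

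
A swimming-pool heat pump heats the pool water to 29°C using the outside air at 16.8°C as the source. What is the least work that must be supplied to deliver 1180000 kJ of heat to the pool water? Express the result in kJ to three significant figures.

47600 kJ

In absolute terms T_C = 289.95 K and T_H = 302.15 K, so ΔT = 12.20 K.
The reversible limit is COP_HP = T_H/ΔT = 24.77, so W_min = Q_H/COP = Q_H·ΔT/T_H.
W_min = 1180000 × 12.20/302.15 = 47650 kJ.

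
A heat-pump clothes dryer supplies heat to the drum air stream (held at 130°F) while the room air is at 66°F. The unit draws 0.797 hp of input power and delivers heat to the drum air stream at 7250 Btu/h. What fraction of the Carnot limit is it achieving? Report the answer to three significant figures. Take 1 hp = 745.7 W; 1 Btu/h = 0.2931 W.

0.388

Converting, Q̇_H = 7250 Btu/h = 2.850 hp, so COP_actual = Q̇_H/Ẇ = 2.850/0.7970 = 3.575.
In absolute terms T_C = 292.04 K and T_H = 327.59 K, so ΔT = 35.56 K.
COP_Carnot = T_H/ΔT = 327.59/35.56 = 9.214.
η_II = COP_actual/COP_Carnot = 3.575/9.214 = 0.3881.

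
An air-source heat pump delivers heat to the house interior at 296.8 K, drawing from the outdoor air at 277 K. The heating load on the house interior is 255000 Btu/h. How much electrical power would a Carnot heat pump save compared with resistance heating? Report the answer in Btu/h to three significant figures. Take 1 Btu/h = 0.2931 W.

The reservoir spacing is ΔT = 296.8 − 277 = 19.80 K.
COP_Carnot = T_H/ΔT = 296.80/19.80 = 14.99.
Resistance heating needs Ẇ_res = Q̇_H = 255000 Btu/h; the reversible heat pump needs only Ẇ_hp = Q̇_H/COP = 17010 Btu/h.
Saving = 255000 − 17010 = 238000 Btu/h.

238000 Btu/h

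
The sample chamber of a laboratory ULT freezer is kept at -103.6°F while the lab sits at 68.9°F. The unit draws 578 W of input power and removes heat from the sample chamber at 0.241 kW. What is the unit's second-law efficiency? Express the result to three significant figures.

Converting, Q̇_C = 0.2410 kW = 241.0 W, so COP_actual = Q̇_C/Ẇ = 241.0/578.0 = 0.4170.
In absolute terms T_C = 197.82 K and T_H = 293.65 K, so ΔT = 95.83 K.
COP_Carnot = T_C/ΔT = 197.82/95.83 = 2.064.
η_II = COP_actual/COP_Carnot = 0.4170/2.064 = 0.2020.

0.202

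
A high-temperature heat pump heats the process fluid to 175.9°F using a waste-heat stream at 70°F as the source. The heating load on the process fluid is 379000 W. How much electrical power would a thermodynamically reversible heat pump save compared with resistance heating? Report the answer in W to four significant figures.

315900 W

In absolute terms T_C = 294.26 K and T_H = 353.09 K, so ΔT = 58.83 K.
COP_Carnot = T_H/ΔT = 353.09/58.83 = 6.002.
Resistance heating needs Ẇ_res = Q̇_H = 379000 W; the reversible heat pump needs only Ẇ_hp = Q̇_H/COP = 63150 W.
Saving = 379000 − 63150 = 315900 W.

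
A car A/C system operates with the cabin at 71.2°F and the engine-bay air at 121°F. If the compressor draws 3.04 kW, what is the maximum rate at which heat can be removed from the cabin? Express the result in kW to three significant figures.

In absolute terms T_C = 294.93 K and T_H = 322.59 K, so ΔT = 27.67 K.
COP_Carnot = T_C/ΔT = 294.93/27.67 = 10.66.
Q̇_max = COP_Carnot × Ẇ = 10.66 × 3.040 kW = 32.41 kW.

32.4 kW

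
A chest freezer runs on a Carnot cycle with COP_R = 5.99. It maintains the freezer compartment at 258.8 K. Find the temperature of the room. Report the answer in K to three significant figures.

COP_R = T_C/(T_H − T_C) gives T_H − T_C = T_C/COP.
With T_C = 258.80 K, T_H = 258.80 × (1 + 1/5.99) = 302.01 K.

302 K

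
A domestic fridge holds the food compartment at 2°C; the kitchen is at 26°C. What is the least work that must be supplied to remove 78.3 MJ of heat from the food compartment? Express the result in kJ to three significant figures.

In absolute terms T_C = 275.15 K and T_H = 299.15 K, so ΔT = 24.00 K.
The reversible limit is COP_R = T_C/ΔT = 11.46, so W_min = Q_C/COP = Q_C·ΔT/T_C.
W_min = 78.30 × 24.00/275.15 = 6.830 MJ = 6830 kJ.

6830 kJ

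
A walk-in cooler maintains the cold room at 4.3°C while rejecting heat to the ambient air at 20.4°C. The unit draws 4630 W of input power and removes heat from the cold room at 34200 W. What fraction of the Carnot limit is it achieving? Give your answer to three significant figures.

0.429

COP_actual = Q̇_C/Ẇ = 34200/4630 = 7.387.
In absolute terms T_C = 277.45 K and T_H = 293.55 K, so ΔT = 16.10 K.
COP_Carnot = T_C/ΔT = 277.45/16.10 = 17.23.
η_II = COP_actual/COP_Carnot = 7.387/17.23 = 0.4286.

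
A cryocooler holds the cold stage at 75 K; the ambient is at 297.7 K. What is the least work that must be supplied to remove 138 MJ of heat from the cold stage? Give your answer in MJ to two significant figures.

410 MJ

The reservoir spacing is ΔT = 297.7 − 75 = 222.7 K.
The reversible limit is COP_R = T_C/ΔT = 0.3368, so W_min = Q_C/COP = Q_C·ΔT/T_C.
W_min = 138.0 × 222.7/75.00 = 409.8 MJ.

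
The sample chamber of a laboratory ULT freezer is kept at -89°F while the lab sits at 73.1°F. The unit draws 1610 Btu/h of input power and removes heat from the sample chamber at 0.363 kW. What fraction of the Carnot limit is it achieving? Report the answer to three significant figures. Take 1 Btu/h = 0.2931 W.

0.336

Converting, Q̇_C = 0.3630 kW = 1238 Btu/h, so COP_actual = Q̇_C/Ẇ = 1238/1610 = 0.7692.
In absolute terms T_C = 205.93 K and T_H = 295.98 K, so ΔT = 90.06 K.
COP_Carnot = T_C/ΔT = 205.93/90.06 = 2.287.
η_II = COP_actual/COP_Carnot = 0.7692/2.287 = 0.3364.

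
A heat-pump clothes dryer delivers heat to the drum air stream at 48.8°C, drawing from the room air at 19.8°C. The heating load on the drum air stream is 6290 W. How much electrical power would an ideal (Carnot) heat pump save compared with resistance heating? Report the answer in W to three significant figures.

In absolute terms T_C = 292.95 K and T_H = 321.95 K, so ΔT = 29.00 K.
COP_Carnot = T_H/ΔT = 321.95/29.00 = 11.10.
Resistance heating needs Ẇ_res = Q̇_H = 6290 W; the reversible heat pump needs only Ẇ_hp = Q̇_H/COP = 566.6 W.
Saving = 6290 − 566.6 = 5723 W.

5720 W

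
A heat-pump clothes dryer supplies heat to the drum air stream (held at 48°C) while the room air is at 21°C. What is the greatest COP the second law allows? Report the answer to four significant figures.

11.89

In absolute terms T_C = 294.15 K and T_H = 321.15 K, so ΔT = 27.00 K.
For a reversible cycle, COP_Carnot = T_H/ΔT = 321.15/27.00 = 11.89.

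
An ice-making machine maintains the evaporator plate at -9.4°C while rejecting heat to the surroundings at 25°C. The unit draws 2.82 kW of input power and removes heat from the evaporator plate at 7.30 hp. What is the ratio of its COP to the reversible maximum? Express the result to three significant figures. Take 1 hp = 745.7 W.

Converting, Q̇_C = 7.300 hp = 5.444 kW, so COP_actual = Q̇_C/Ẇ = 5.444/2.820 = 1.930.
In absolute terms T_C = 263.75 K and T_H = 298.15 K, so ΔT = 34.40 K.
COP_Carnot = T_C/ΔT = 263.75/34.40 = 7.667.
η_II = COP_actual/COP_Carnot = 1.930/7.667 = 0.2518.

0.252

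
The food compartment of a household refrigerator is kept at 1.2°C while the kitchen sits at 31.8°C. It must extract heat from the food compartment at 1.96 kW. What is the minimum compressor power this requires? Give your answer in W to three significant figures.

219 W

In absolute terms T_C = 274.35 K and T_H = 304.95 K, so ΔT = 30.60 K.
COP_Carnot = T_C/ΔT = 274.35/30.60 = 8.966.
Ẇ_min = Q̇/COP_Carnot = 1.960/8.966 = 0.2186 kW = 218.6 W.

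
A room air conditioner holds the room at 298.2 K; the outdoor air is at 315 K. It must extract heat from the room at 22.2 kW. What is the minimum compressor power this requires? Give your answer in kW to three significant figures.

1.25 kW

The reservoir spacing is ΔT = 315 − 298.2 = 16.80 K.
COP_Carnot = T_C/ΔT = 298.20/16.80 = 17.75.
Ẇ_min = Q̇/COP_Carnot = 22.20/17.75 = 1.251 kW.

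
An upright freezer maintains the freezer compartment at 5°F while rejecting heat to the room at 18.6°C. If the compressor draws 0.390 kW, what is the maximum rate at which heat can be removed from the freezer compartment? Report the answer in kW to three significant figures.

In absolute terms T_C = 258.15 K and T_H = 291.75 K, so ΔT = 33.60 K.
COP_Carnot = T_C/ΔT = 258.15/33.60 = 7.683.
Q̇_max = COP_Carnot × Ẇ = 7.683 × 0.3900 kW = 2.996 kW.

3.00 kW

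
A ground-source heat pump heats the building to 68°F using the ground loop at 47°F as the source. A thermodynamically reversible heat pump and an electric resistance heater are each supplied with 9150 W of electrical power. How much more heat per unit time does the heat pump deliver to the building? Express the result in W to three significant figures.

221000 W

In absolute terms T_C = 281.48 K and T_H = 293.15 K, so ΔT = 11.67 K.
COP_Carnot = T_H/ΔT = 293.15/11.67 = 25.13.
The heat pump delivers Q̇_H = COP × Ẇ = 229900 W; the resistance heater delivers Ẇ = 9150 W.
Extra = (COP − 1)·Ẇ = 220800 W.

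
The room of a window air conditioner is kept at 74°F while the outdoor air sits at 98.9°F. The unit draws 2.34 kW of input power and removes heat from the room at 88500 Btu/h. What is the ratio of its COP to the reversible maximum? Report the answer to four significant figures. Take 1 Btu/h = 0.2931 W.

Converting, Q̇_C = 88500 Btu/h = 25.94 kW, so COP_actual = Q̇_C/Ẇ = 25.94/2.340 = 11.09.
In absolute terms T_C = 296.48 K and T_H = 310.32 K, so ΔT = 13.83 K.
COP_Carnot = T_C/ΔT = 296.48/13.83 = 21.43.
η_II = COP_actual/COP_Carnot = 11.09/21.43 = 0.5172.

0.5172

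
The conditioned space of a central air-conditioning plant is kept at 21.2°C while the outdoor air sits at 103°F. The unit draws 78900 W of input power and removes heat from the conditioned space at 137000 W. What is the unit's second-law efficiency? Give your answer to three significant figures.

0.108

COP_actual = Q̇_C/Ẇ = 137000/78900 = 1.736.
In absolute terms T_C = 294.35 K and T_H = 312.59 K, so ΔT = 18.24 K.
COP_Carnot = T_C/ΔT = 294.35/18.24 = 16.13.
η_II = COP_actual/COP_Carnot = 1.736/16.13 = 0.1076.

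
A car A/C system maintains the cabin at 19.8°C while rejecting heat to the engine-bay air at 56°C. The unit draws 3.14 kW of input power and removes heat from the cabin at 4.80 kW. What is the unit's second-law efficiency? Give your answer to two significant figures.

COP_actual = Q̇_C/Ẇ = 4.800/3.140 = 1.529.
In absolute terms T_C = 292.95 K and T_H = 329.15 K, so ΔT = 36.20 K.
COP_Carnot = T_C/ΔT = 292.95/36.20 = 8.093.
η_II = COP_actual/COP_Carnot = 1.529/8.093 = 0.1889.

0.19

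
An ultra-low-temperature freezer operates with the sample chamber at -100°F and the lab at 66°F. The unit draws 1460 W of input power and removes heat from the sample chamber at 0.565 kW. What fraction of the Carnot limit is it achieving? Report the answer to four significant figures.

0.1786

Converting, Q̇_C = 0.5650 kW = 565.0 W, so COP_actual = Q̇_C/Ẇ = 565.0/1460 = 0.3870.
In absolute terms T_C = 199.82 K and T_H = 292.04 K, so ΔT = 92.22 K.
COP_Carnot = T_C/ΔT = 199.82/92.22 = 2.167.
η_II = COP_actual/COP_Carnot = 0.3870/2.167 = 0.1786.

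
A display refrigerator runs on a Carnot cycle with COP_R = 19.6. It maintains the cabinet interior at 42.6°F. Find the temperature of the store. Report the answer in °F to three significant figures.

COP_R = T_C/(T_H − T_C) gives T_H − T_C = T_C/COP.
With T_C = 279.04 K, T_H = 279.04 × (1 + 1/19.6) = 293.28 K.
Converting, 293.28 K = 68.23°F.

68.2 °F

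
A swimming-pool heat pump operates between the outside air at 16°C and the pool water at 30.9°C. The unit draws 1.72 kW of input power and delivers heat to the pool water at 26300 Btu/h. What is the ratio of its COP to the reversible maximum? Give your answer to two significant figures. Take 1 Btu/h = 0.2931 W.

Converting, Q̇_H = 26300 Btu/h = 7.709 kW, so COP_actual = Q̇_H/Ẇ = 7.709/1.720 = 4.482.
In absolute terms T_C = 289.15 K and T_H = 304.05 K, so ΔT = 14.90 K.
COP_Carnot = T_H/ΔT = 304.05/14.90 = 20.41.
η_II = COP_actual/COP_Carnot = 4.482/20.41 = 0.2196.

0.22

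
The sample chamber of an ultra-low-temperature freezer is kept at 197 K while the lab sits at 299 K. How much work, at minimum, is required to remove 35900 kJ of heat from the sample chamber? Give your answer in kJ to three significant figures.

18600 kJ

The reservoir spacing is ΔT = 299 − 197 = 102.0 K.
The reversible limit is COP_R = T_C/ΔT = 1.931, so W_min = Q_C/COP = Q_C·ΔT/T_C.
W_min = 35900 × 102.0/197.00 = 18590 kJ.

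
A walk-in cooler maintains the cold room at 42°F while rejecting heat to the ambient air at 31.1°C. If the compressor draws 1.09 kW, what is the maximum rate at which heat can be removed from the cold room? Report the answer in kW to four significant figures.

In absolute terms T_C = 278.71 K and T_H = 304.25 K, so ΔT = 25.54 K.
COP_Carnot = T_C/ΔT = 278.71/25.54 = 10.91.
Q̇_max = COP_Carnot × Ẇ = 10.91 × 1.090 kW = 11.89 kW.

11.89 kW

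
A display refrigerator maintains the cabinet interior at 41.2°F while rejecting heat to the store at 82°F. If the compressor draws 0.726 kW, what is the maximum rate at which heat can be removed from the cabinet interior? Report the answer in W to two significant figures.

In absolute terms T_C = 278.26 K and T_H = 300.93 K, so ΔT = 22.67 K.
COP_Carnot = T_C/ΔT = 278.26/22.67 = 12.28.
Q̇_max = COP_Carnot × Ẇ = 12.28 × 0.7260 kW = 8.913 kW = 8913 W.

8900 W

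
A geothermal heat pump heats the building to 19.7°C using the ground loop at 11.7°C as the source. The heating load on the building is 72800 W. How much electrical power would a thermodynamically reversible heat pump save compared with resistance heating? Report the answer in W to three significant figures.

70800 W

In absolute terms T_C = 284.85 K and T_H = 292.85 K, so ΔT = 8.000 K.
COP_Carnot = T_H/ΔT = 292.85/8.000 = 36.61.
Resistance heating needs Ẇ_res = Q̇_H = 72800 W; the reversible heat pump needs only Ẇ_hp = Q̇_H/COP = 1989 W.
Saving = 72800 − 1989 = 70810 W.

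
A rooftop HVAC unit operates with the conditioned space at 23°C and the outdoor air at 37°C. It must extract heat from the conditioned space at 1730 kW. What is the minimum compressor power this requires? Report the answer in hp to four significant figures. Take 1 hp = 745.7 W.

In absolute terms T_C = 296.15 K and T_H = 310.15 K, so ΔT = 14.00 K.
COP_Carnot = T_C/ΔT = 296.15/14.00 = 21.15.
Ẇ_min = Q̇/COP_Carnot = 1730/21.15 = 81.78 kW = 109.7 hp.

109.7 hp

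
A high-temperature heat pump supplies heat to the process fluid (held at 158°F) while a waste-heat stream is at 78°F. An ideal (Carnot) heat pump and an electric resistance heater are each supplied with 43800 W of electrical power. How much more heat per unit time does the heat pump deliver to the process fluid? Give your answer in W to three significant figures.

In absolute terms T_C = 298.71 K and T_H = 343.15 K, so ΔT = 44.44 K.
COP_Carnot = T_H/ΔT = 343.15/44.44 = 7.721.
The heat pump delivers Q̇_H = COP × Ẇ = 338200 W; the resistance heater delivers Ẇ = 43800 W.
Extra = (COP − 1)·Ẇ = 294400 W.

294000 W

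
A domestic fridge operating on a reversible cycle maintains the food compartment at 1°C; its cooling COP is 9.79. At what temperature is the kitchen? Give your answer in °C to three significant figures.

29.0 °C

COP_R = T_C/(T_H − T_C) gives T_H − T_C = T_C/COP.
With T_C = 274.15 K, T_H = 274.15 × (1 + 1/9.79) = 302.15 K.
Converting, 302.15 K = 29.00°C.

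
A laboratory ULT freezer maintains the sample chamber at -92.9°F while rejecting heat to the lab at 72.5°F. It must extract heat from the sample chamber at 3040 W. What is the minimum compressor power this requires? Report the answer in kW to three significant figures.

In absolute terms T_C = 203.76 K and T_H = 295.65 K, so ΔT = 91.89 K.
COP_Carnot = T_C/ΔT = 203.76/91.89 = 2.217.
Ẇ_min = Q̇/COP_Carnot = 3040/2.217 = 1371 W = 1.371 kW.

1.37 kW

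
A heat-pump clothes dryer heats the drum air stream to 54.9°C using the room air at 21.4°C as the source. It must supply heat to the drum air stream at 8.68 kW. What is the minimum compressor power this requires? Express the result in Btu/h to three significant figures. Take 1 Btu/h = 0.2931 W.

3020 Btu/h

In absolute terms T_C = 294.55 K and T_H = 328.05 K, so ΔT = 33.50 K.
COP_Carnot = T_H/ΔT = 328.05/33.50 = 9.793.
Ẇ_min = Q̇/COP_Carnot = 8.680/9.793 = 0.8864 kW = 3024 Btu/h.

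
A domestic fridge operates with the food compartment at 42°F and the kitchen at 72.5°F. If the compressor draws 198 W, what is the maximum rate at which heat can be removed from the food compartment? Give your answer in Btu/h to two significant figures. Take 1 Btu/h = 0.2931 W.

11000 Btu/h

In absolute terms T_C = 278.71 K and T_H = 295.65 K, so ΔT = 16.94 K.
COP_Carnot = T_C/ΔT = 278.71/16.94 = 16.45.
Q̇_max = COP_Carnot × Ẇ = 16.45 × 198.0 W = 3257 W = 11110 Btu/h.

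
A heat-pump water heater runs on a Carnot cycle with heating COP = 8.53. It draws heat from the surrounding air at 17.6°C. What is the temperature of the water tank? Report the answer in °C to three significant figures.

56.2 °C

COP_HP = T_H/(T_H − T_C) rearranges to T_H = COP·T_C/(COP − 1).
With T_C = 290.75 K, T_H = 8.53 × 290.75/7.530 = 329.36 K.
Converting, 329.36 K = 56.21°C.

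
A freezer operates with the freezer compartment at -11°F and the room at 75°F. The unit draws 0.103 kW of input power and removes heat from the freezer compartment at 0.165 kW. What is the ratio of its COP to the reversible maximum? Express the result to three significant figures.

COP_actual = Q̇_C/Ẇ = 0.1650/0.1030 = 1.602.
In absolute terms T_C = 249.26 K and T_H = 297.04 K, so ΔT = 47.78 K.
COP_Carnot = T_C/ΔT = 249.26/47.78 = 5.217.
η_II = COP_actual/COP_Carnot = 1.602/5.217 = 0.3071.

0.307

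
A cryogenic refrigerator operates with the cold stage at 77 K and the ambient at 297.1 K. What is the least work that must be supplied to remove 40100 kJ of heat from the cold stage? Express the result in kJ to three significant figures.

The reservoir spacing is ΔT = 297.1 − 77 = 220.1 K.
The reversible limit is COP_R = T_C/ΔT = 0.3498, so W_min = Q_C/COP = Q_C·ΔT/T_C.
W_min = 40100 × 220.1/77.00 = 114600 kJ.

115000 kJ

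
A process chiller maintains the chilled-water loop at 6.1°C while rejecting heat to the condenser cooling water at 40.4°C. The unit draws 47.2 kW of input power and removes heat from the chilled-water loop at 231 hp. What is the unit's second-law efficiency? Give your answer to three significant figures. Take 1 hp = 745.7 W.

0.448

Converting, Q̇_C = 231.0 hp = 172.3 kW, so COP_actual = Q̇_C/Ẇ = 172.3/47.20 = 3.650.
In absolute terms T_C = 279.25 K and T_H = 313.55 K, so ΔT = 34.30 K.
COP_Carnot = T_C/ΔT = 279.25/34.30 = 8.141.
η_II = COP_actual/COP_Carnot = 3.650/8.141 = 0.4483.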